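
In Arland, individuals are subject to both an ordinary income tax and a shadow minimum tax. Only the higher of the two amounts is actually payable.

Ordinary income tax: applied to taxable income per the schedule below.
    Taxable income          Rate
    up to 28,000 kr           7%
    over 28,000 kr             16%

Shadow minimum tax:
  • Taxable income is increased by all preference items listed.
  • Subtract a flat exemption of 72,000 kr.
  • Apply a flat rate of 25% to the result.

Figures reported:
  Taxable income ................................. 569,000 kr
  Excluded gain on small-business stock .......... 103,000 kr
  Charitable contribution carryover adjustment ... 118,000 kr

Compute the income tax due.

Shadow minimum tax:
  Adjusted income: 569,000 kr + 103,000 kr + 118,000 kr = 790,000 kr
  Less exemption 72,000 kr → base 718,000 kr
  718,000 kr × 25% = 179,500 kr

Ordinary income tax:
  28,000 kr × 7% = 1,960 kr
  541,000 kr × 16% = 86,560 kr
  → 88,520 kr

179,500 kr > 88,520 kr, so the shadow minimum tax is the binding amount.

179,500 kr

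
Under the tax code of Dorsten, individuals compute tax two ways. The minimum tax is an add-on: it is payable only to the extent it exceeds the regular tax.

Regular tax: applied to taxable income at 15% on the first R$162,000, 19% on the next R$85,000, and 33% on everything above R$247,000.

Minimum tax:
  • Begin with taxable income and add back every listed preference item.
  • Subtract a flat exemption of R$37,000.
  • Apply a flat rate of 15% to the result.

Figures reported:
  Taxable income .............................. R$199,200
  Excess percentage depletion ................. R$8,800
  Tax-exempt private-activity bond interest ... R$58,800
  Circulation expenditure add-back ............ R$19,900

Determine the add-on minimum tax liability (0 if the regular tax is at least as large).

R$6,087

Minimum tax:
  Adjusted income: R$199,200 + R$8,800 + R$58,800 + R$19,900 = R$286,700
  Less exemption R$37,000 → base R$249,700
  R$249,700 × 15% = R$37,455

Regular tax:
  R$162,000 × 15% = R$24,300
  R$37,200 × 19% = R$7,068
  → R$31,368

Excess of minimum tax over regular tax: R$37,455 − R$31,368 = R$6,087.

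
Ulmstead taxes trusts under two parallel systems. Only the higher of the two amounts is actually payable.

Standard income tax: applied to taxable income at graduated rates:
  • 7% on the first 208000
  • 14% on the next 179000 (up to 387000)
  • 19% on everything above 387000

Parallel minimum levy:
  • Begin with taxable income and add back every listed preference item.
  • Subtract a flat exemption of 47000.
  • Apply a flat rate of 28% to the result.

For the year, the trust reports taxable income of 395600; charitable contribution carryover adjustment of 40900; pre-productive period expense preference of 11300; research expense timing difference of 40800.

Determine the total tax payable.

Standard income tax:
  208000 × 7% = 14560
  179000 × 14% = 25060
  8600 × 19% = 1634
  → 41254

Parallel minimum levy:
  Adjusted income: 395600 + 40900 + 11300 + 40800 = 488600
  Less exemption 47000 → base 441600
  441600 × 28% = 123648

123648 > 41254, so the parallel minimum levy is the binding amount.

123648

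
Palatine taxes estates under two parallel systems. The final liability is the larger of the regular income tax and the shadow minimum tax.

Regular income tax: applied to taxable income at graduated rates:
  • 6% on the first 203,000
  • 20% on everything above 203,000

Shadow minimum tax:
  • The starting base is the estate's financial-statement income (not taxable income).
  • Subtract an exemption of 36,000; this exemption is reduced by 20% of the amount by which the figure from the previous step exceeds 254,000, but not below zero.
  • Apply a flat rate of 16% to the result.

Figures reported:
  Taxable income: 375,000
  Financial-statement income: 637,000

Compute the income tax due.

Regular income tax:
  203,000 × 6% = 12,180
  172,000 × 20% = 34,400
  → 46,580

Shadow minimum tax:
  Base (financial-statement income): 637,000
  Exemption: 20% × (637,000 − 254,000) = 76,600 ≥ 36,000, so the exemption is fully phased out
  Base: 637,000 − 0 = 637,000
  637,000 × 16% = 101,920

101,920 > 46,580, so the shadow minimum tax is the binding amount.

101,920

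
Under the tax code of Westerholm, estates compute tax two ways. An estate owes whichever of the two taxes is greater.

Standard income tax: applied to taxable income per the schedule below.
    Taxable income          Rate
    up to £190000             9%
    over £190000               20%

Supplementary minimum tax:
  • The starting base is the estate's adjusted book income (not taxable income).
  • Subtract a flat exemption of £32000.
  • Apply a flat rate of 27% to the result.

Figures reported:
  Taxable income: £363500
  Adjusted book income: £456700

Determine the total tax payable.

Standard income tax:
  £190000 × 9% = £17100
  £173500 × 20% = £34700
  → £51800

Supplementary minimum tax:
  Base (adjusted book income): £456700
  Less exemption £32000 → base £424700
  £424700 × 27% = £114669

£114669 > £51800, so the supplementary minimum tax is the binding amount.

£114669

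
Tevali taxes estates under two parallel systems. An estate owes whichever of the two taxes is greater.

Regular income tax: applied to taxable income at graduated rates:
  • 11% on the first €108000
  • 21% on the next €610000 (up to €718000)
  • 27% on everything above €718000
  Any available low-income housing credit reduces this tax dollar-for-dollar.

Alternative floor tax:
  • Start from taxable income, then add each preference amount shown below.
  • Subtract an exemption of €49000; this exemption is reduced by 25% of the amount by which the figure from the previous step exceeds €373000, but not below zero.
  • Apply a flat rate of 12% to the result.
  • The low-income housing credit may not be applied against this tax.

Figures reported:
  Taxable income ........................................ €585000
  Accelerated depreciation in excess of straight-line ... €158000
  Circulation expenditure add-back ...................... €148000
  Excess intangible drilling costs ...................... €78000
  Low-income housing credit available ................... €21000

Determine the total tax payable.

€116280

Regular income tax:
  €108000 × 11% = €11880
  €477000 × 21% = €100170
  → €112050
  Less low-income housing credit €21000 → €91050

Alternative floor tax:
  Adjusted income: €585000 + €158000 + €148000 + €78000 = €969000
  Exemption: 25% × (€969000 − €373000) = €149000 ≥ €49000, so the exemption is fully phased out
  Base: €969000 − €0 = €969000
  €969000 × 12% = €116280

€116280 > €91050, so the alternative floor tax is the binding amount.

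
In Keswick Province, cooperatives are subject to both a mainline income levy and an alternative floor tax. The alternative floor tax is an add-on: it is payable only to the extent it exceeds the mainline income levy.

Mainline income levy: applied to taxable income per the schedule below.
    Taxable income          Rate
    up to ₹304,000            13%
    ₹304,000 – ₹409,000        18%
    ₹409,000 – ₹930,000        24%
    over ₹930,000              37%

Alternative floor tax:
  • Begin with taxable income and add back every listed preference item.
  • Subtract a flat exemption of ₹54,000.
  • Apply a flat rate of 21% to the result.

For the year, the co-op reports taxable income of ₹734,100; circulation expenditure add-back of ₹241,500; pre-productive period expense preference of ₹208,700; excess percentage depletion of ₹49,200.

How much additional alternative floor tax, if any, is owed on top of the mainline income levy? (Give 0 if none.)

Mainline income levy:
  ₹304,000 × 13% = ₹39,520
  ₹105,000 × 18% = ₹18,900
  ₹325,100 × 24% = ₹78,024
  → ₹136,444

Alternative floor tax:
  Adjusted income: ₹734,100 + ₹241,500 + ₹208,700 + ₹49,200 = ₹1,233,500
  Less exemption ₹54,000 → base ₹1,179,500
  ₹1,179,500 × 21% = ₹247,695

Excess of alternative floor tax over mainline income levy: ₹247,695 − ₹136,444 = ₹111,251.

₹111,251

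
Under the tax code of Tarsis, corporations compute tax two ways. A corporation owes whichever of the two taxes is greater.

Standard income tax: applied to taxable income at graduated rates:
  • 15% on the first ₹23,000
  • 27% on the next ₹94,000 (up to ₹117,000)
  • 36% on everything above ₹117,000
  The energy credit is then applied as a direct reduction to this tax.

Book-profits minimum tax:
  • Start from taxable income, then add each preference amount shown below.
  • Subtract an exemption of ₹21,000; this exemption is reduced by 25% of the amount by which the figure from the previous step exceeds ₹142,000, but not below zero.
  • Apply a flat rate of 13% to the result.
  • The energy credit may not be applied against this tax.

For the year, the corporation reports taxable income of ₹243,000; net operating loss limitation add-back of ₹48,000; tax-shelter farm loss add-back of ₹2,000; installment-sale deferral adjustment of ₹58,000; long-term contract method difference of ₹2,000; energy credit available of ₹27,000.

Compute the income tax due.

₹47,190

Standard income tax:
  ₹23,000 × 15% = ₹3,450
  ₹94,000 × 27% = ₹25,380
  ₹126,000 × 36% = ₹45,360
  → ₹74,190
  Less energy credit ₹27,000 → ₹47,190

Book-profits minimum tax:
  Adjusted income: ₹243,000 + ₹48,000 + ₹2,000 + ₹58,000 + ₹2,000 = ₹353,000
  Exemption: 25% × (₹353,000 − ₹142,000) = ₹52,750 ≥ ₹21,000, so the exemption is fully phased out
  Base: ₹353,000 − ₹0 = ₹353,000
  ₹353,000 × 13% = ₹45,890

₹47,190 > ₹45,890, so the standard income tax governs.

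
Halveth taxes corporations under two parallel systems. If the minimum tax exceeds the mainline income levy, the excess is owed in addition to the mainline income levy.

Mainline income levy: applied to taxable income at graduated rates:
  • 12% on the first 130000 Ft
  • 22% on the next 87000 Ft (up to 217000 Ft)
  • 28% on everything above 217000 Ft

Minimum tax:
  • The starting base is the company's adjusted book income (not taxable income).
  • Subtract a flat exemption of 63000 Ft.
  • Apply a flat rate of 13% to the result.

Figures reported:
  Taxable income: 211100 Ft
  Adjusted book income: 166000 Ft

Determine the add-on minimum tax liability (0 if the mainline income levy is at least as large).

0 Ft

Minimum tax:
  Base (adjusted book income): 166000 Ft
  Less exemption 63000 Ft → base 103000 Ft
  103000 Ft × 13% = 13390 Ft

Mainline income levy:
  130000 Ft × 12% = 15600 Ft
  81100 Ft × 22% = 17842 Ft
  → 33442 Ft

13390 Ft ≤ 33442 Ft, so no add-on is due.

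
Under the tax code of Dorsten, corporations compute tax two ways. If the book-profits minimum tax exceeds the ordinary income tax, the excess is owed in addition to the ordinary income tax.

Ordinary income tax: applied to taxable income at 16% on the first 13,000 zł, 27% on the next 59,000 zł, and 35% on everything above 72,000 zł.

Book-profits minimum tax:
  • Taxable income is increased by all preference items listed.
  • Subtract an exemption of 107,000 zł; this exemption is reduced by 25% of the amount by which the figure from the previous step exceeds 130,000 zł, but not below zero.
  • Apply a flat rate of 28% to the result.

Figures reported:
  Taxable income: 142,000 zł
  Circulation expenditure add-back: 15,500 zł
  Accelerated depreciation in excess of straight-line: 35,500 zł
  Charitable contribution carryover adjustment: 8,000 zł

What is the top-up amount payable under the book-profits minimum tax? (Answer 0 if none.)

Book-profits minimum tax:
  Adjusted income: 142,000 zł + 15,500 zł + 35,500 zł + 8,000 zł = 201,000 zł
  Exemption: 107,000 zł − 25% × (201,000 zł − 130,000 zł) = 107,000 zł − 17,750 zł = 89,250 zł
  Base: 201,000 zł − 89,250 zł = 111,750 zł
  111,750 zł × 28% = 31,290 zł

Ordinary income tax:
  13,000 zł × 16% = 2,080 zł
  59,000 zł × 27% = 15,930 zł
  70,000 zł × 35% = 24,500 zł
  → 42,510 zł

31,290 zł ≤ 42,510 zł, so no add-on is due.

0 zł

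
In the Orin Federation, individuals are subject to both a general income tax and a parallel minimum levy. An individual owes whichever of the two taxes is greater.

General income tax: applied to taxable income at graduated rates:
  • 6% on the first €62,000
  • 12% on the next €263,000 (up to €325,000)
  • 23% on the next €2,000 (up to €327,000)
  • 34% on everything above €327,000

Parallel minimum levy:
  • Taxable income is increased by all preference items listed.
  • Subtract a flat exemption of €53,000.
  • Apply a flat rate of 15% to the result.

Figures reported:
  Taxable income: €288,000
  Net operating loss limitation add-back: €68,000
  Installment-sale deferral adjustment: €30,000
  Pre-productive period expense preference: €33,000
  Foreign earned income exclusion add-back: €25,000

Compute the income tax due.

€58,650

General income tax:
  €62,000 × 6% = €3,720
  €226,000 × 12% = €27,120
  → €30,840

Parallel minimum levy:
  Adjusted income: €288,000 + €68,000 + €30,000 + €33,000 + €25,000 = €444,000
  Less exemption €53,000 → base €391,000
  €391,000 × 15% = €58,650

€58,650 > €30,840, so the parallel minimum levy is the binding amount.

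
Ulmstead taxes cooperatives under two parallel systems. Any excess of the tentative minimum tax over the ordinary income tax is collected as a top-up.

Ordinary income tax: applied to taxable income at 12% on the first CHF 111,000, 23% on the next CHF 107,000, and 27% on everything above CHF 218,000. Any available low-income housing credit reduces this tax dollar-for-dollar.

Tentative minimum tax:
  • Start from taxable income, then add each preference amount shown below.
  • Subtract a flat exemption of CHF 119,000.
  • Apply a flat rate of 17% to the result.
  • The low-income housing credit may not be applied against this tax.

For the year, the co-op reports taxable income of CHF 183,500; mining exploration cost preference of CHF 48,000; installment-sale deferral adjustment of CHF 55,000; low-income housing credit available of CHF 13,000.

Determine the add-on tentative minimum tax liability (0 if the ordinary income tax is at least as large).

Ordinary income tax:
  CHF 111,000 × 12% = CHF 13,320
  CHF 72,500 × 23% = CHF 16,675
  → CHF 29,995
  Less low-income housing credit CHF 13,000 → CHF 16,995

Tentative minimum tax:
  Adjusted income: CHF 183,500 + CHF 48,000 + CHF 55,000 = CHF 286,500
  Less exemption CHF 119,000 → base CHF 167,500
  CHF 167,500 × 17% = CHF 28,475

Excess of tentative minimum tax over ordinary income tax: CHF 28,475 − CHF 16,995 = CHF 11,480.

CHF 11,480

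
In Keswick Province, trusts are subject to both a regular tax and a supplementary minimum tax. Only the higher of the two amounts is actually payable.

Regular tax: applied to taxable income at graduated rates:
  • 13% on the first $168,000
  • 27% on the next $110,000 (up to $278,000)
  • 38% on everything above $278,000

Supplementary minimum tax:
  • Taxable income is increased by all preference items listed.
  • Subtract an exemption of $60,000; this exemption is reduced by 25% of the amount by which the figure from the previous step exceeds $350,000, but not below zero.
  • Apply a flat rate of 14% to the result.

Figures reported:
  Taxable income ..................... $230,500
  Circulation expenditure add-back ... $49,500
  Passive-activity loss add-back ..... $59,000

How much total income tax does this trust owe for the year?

$39,060

Regular tax:
  $168,000 × 13% = $21,840
  $62,500 × 27% = $16,875
  → $38,715

Supplementary minimum tax:
  Adjusted income: $230,500 + $49,500 + $59,000 = $339,000
  Exemption: $339,000 ≤ $350,000, so full $60,000 applies
  Base: $339,000 − $60,000 = $279,000
  $279,000 × 14% = $39,060

$39,060 > $38,715, so the supplementary minimum tax is the binding amount.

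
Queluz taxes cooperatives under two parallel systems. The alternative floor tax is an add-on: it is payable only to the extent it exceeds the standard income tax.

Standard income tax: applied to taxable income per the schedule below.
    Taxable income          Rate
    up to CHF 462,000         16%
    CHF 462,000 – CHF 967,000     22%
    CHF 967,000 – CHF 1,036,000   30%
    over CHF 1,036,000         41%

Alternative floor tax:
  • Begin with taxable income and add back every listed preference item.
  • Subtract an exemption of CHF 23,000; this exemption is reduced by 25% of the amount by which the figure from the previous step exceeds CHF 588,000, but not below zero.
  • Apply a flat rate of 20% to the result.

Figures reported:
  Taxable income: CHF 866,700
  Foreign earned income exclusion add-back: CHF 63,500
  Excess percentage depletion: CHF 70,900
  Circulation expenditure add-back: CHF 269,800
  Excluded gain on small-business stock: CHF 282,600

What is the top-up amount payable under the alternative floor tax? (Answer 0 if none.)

CHF 147,746

Standard income tax:
  CHF 462,000 × 16% = CHF 73,920
  CHF 404,700 × 22% = CHF 89,034
  → CHF 162,954

Alternative floor tax:
  Adjusted income: CHF 866,700 + CHF 63,500 + CHF 70,900 + CHF 269,800 + CHF 282,600 = CHF 1,553,500
  Exemption: 25% × (CHF 1,553,500 − CHF 588,000) = CHF 241,375 ≥ CHF 23,000, so the exemption is fully phased out
  Base: CHF 1,553,500 − CHF 0 = CHF 1,553,500
  CHF 1,553,500 × 20% = CHF 310,700

Excess of alternative floor tax over standard income tax: CHF 310,700 − CHF 162,954 = CHF 147,746.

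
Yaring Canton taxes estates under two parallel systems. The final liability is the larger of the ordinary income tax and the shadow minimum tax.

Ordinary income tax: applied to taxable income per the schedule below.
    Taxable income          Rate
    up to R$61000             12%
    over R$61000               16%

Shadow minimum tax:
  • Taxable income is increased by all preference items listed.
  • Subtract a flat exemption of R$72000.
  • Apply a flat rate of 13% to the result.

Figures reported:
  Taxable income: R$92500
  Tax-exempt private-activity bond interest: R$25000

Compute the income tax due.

R$12360

Shadow minimum tax:
  Adjusted income: R$92500 + R$25000 = R$117500
  Less exemption R$72000 → base R$45500
  R$45500 × 13% = R$5915

Ordinary income tax:
  R$61000 × 12% = R$7320
  R$31500 × 16% = R$5040
  → R$12360

R$12360 > R$5915, so the ordinary income tax governs.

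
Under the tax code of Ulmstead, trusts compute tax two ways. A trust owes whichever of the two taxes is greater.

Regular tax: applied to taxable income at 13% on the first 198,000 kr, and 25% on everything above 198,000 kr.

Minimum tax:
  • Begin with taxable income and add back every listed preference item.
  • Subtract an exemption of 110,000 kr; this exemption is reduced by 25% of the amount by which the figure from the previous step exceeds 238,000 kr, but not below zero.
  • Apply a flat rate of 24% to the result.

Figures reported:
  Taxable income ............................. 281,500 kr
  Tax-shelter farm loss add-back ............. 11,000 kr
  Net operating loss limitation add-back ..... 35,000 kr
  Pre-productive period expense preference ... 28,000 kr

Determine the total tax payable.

65,970 kr

Regular tax:
  198,000 kr × 13% = 25,740 kr
  83,500 kr × 25% = 20,875 kr
  → 46,615 kr

Minimum tax:
  Adjusted income: 281,500 kr + 11,000 kr + 35,000 kr + 28,000 kr = 355,500 kr
  Exemption: 110,000 kr − 25% × (355,500 kr − 238,000 kr) = 110,000 kr − 29,375 kr = 80,625 kr
  Base: 355,500 kr − 80,625 kr = 274,875 kr
  274,875 kr × 24% = 65,970 kr

65,970 kr > 46,615 kr, so the minimum tax is the binding amount.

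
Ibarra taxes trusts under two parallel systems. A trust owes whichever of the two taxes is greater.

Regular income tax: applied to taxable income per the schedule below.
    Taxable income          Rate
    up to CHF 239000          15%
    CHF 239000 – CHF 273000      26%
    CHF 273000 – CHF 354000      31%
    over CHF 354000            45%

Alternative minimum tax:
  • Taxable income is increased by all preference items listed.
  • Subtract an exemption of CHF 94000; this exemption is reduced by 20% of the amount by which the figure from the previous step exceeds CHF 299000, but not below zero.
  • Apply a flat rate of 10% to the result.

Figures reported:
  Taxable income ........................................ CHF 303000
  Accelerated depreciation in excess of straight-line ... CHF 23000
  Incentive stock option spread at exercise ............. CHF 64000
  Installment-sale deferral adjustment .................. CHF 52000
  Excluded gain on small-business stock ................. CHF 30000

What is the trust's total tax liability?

CHF 53990

Regular income tax:
  CHF 239000 × 15% = CHF 35850
  CHF 34000 × 26% = CHF 8840
  CHF 30000 × 31% = CHF 9300
  → CHF 53990

Alternative minimum tax:
  Adjusted income: CHF 303000 + CHF 23000 + CHF 64000 + CHF 52000 + CHF 30000 = CHF 472000
  Exemption: CHF 94000 − 20% × (CHF 472000 − CHF 299000) = CHF 94000 − CHF 34600 = CHF 59400
  Base: CHF 472000 − CHF 59400 = CHF 412600
  CHF 412600 × 10% = CHF 41260

CHF 53990 > CHF 41260, so the regular income tax governs.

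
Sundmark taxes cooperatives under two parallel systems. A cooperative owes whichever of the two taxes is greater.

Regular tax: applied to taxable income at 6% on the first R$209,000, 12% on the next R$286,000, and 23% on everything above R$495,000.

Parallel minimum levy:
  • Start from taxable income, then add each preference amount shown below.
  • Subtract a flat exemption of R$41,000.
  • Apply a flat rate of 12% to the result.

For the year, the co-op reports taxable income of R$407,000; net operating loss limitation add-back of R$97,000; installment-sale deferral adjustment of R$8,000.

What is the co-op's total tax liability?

Regular tax:
  R$209,000 × 6% = R$12,540
  R$198,000 × 12% = R$23,760
  → R$36,300

Parallel minimum levy:
  Adjusted income: R$407,000 + R$97,000 + R$8,000 = R$512,000
  Less exemption R$41,000 → base R$471,000
  R$471,000 × 12% = R$56,520

R$56,520 > R$36,300, so the parallel minimum levy is the binding amount.

R$56,520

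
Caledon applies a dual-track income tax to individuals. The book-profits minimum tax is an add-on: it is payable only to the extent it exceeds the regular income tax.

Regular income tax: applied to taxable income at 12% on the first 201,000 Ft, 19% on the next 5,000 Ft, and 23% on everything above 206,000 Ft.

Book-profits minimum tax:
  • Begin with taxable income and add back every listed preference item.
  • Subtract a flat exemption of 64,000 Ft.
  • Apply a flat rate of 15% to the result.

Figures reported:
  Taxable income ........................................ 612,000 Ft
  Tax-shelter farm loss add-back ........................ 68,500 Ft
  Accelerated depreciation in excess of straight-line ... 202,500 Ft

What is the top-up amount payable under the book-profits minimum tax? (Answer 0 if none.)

4,400 Ft

Book-profits minimum tax:
  Adjusted income: 612,000 Ft + 68,500 Ft + 202,500 Ft = 883,000 Ft
  Less exemption 64,000 Ft → base 819,000 Ft
  819,000 Ft × 15% = 122,850 Ft

Regular income tax:
  201,000 Ft × 12% = 24,120 Ft
  5,000 Ft × 19% = 950 Ft
  406,000 Ft × 23% = 93,380 Ft
  → 118,450 Ft

Excess of book-profits minimum tax over regular income tax: 122,850 Ft − 118,450 Ft = 4,400 Ft.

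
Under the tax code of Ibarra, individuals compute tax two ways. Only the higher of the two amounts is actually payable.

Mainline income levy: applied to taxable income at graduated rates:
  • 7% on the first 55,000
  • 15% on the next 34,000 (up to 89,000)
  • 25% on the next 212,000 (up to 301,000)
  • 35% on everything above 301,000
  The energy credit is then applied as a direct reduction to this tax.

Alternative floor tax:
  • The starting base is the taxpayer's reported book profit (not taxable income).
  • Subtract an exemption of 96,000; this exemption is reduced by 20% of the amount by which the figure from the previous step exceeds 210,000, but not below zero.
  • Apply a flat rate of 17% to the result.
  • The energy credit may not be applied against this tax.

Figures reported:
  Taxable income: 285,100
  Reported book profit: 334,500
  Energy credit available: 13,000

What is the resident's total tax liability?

44,975

Alternative floor tax:
  Base (reported book profit): 334,500
  Exemption: 96,000 − 20% × (334,500 − 210,000) = 96,000 − 24,900 = 71,100
  Base: 334,500 − 71,100 = 263,400
  263,400 × 17% = 44,778

Mainline income levy:
  55,000 × 7% = 3,850
  34,000 × 15% = 5,100
  196,100 × 25% = 49,025
  → 57,975
  Less energy credit 13,000 → 44,975

44,975 > 44,778, so the mainline income levy governs.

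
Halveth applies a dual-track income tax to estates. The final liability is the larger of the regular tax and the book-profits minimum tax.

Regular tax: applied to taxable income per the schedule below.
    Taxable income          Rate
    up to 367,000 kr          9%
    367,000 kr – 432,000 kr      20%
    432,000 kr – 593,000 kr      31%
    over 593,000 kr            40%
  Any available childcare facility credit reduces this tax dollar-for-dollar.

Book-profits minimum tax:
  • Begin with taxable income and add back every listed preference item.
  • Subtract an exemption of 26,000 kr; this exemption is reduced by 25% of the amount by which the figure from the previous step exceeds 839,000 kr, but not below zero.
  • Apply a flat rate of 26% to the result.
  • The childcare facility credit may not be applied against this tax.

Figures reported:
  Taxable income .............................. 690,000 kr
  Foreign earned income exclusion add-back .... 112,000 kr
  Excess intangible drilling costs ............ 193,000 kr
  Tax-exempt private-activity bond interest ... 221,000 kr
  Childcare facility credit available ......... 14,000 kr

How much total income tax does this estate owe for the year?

316,160 kr

Regular tax:
  367,000 kr × 9% = 33,030 kr
  65,000 kr × 20% = 13,000 kr
  161,000 kr × 31% = 49,910 kr
  97,000 kr × 40% = 38,800 kr
  → 134,740 kr
  Less childcare facility credit 14,000 kr → 120,740 kr

Book-profits minimum tax:
  Adjusted income: 690,000 kr + 112,000 kr + 193,000 kr + 221,000 kr = 1,216,000 kr
  Exemption: 25% × (1,216,000 kr − 839,000 kr) = 94,250 kr ≥ 26,000 kr, so the exemption is fully phased out
  Base: 1,216,000 kr − 0 kr = 1,216,000 kr
  1,216,000 kr × 26% = 316,160 kr

316,160 kr > 120,740 kr, so the book-profits minimum tax is the binding amount.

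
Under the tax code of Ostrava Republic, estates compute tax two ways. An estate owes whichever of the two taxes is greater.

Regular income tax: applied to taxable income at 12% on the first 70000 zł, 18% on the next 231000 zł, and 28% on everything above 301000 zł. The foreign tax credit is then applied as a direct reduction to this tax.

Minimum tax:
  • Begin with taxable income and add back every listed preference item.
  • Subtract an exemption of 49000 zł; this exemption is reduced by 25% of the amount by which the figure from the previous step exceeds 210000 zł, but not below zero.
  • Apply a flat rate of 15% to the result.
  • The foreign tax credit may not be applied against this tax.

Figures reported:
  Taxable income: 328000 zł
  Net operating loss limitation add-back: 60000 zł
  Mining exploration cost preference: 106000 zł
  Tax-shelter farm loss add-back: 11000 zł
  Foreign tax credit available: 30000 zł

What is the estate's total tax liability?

75750 zł

Minimum tax:
  Adjusted income: 328000 zł + 60000 zł + 106000 zł + 11000 zł = 505000 zł
  Exemption: 25% × (505000 zł − 210000 zł) = 73750 zł ≥ 49000 zł, so the exemption is fully phased out
  Base: 505000 zł − 0 zł = 505000 zł
  505000 zł × 15% = 75750 zł

Regular income tax:
  70000 zł × 12% = 8400 zł
  231000 zł × 18% = 41580 zł
  27000 zł × 28% = 7560 zł
  → 57540 zł
  Less foreign tax credit 30000 zł → 27540 zł

75750 zł > 27540 zł, so the minimum tax is the binding amount.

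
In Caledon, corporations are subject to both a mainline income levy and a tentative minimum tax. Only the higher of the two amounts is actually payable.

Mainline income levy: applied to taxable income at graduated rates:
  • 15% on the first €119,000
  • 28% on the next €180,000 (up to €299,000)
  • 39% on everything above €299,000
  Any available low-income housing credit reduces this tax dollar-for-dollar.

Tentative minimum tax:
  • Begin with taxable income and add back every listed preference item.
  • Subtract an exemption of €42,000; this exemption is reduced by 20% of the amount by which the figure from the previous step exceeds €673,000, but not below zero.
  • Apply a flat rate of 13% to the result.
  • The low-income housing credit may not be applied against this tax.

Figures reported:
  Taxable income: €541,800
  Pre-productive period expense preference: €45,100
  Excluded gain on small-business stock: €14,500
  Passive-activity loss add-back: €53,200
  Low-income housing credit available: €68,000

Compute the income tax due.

€94,942

Mainline income levy:
  €119,000 × 15% = €17,850
  €180,000 × 28% = €50,400
  €242,800 × 39% = €94,692
  → €162,942
  Less low-income housing credit €68,000 → €94,942

Tentative minimum tax:
  Adjusted income: €541,800 + €45,100 + €14,500 + €53,200 = €654,600
  Exemption: €654,600 ≤ €673,000, so full €42,000 applies
  Base: €654,600 − €42,000 = €612,600
  €612,600 × 13% = €79,638

€94,942 > €79,638, so the mainline income levy governs.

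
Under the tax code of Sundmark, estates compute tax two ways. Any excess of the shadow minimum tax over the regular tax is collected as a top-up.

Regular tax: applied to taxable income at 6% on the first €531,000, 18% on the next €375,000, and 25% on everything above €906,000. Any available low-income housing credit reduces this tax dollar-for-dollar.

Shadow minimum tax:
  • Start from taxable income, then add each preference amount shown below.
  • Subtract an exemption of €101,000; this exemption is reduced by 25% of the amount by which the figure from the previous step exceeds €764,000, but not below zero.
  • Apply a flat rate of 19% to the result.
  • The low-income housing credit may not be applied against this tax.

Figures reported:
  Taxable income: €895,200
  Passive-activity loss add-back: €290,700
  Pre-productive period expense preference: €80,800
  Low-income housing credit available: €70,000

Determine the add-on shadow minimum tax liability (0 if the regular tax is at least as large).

Regular tax:
  €531,000 × 6% = €31,860
  €364,200 × 18% = €65,556
  → €97,416
  Less low-income housing credit €70,000 → €27,416

Shadow minimum tax:
  Adjusted income: €895,200 + €290,700 + €80,800 = €1,266,700
  Exemption: 25% × (€1,266,700 − €764,000) = €125,675 ≥ €101,000, so the exemption is fully phased out
  Base: €1,266,700 − €0 = €1,266,700
  €1,266,700 × 19% = €240,673

Excess of shadow minimum tax over regular tax: €240,673 − €27,416 = €213,257.

€213,257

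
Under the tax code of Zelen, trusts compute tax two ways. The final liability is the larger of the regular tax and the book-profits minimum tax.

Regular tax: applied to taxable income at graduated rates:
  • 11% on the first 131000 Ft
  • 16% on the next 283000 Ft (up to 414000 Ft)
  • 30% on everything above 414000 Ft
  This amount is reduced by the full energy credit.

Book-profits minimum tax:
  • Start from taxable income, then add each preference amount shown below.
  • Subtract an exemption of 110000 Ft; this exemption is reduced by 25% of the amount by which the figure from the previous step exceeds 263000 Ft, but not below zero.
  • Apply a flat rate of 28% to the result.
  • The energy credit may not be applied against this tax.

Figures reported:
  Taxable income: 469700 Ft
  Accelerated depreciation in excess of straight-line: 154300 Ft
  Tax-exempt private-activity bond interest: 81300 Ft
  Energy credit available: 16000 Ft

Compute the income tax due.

Book-profits minimum tax:
  Adjusted income: 469700 Ft + 154300 Ft + 81300 Ft = 705300 Ft
  Exemption: 25% × (705300 Ft − 263000 Ft) = 110575 Ft ≥ 110000 Ft, so the exemption is fully phased out
  Base: 705300 Ft − 0 Ft = 705300 Ft
  705300 Ft × 28% = 197484 Ft

Regular tax:
  131000 Ft × 11% = 14410 Ft
  283000 Ft × 16% = 45280 Ft
  55700 Ft × 30% = 16710 Ft
  → 76400 Ft
  Less energy credit 16000 Ft → 60400 Ft

197484 Ft > 60400 Ft, so the book-profits minimum tax is the binding amount.

197484 Ft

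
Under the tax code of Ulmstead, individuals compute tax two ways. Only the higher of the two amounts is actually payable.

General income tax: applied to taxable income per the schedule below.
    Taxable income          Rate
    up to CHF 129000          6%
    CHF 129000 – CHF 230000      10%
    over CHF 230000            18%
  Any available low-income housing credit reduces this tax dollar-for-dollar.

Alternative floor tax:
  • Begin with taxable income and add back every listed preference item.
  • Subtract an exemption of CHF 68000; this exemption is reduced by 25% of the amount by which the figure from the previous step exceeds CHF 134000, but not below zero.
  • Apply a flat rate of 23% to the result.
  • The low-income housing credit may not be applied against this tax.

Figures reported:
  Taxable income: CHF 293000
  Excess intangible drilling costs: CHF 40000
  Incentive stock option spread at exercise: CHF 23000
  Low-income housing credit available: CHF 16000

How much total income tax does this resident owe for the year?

CHF 79005

General income tax:
  CHF 129000 × 6% = CHF 7740
  CHF 101000 × 10% = CHF 10100
  CHF 63000 × 18% = CHF 11340
  → CHF 29180
  Less low-income housing credit CHF 16000 → CHF 13180

Alternative floor tax:
  Adjusted income: CHF 293000 + CHF 40000 + CHF 23000 = CHF 356000
  Exemption: CHF 68000 − 25% × (CHF 356000 − CHF 134000) = CHF 68000 − CHF 55500 = CHF 12500
  Base: CHF 356000 − CHF 12500 = CHF 343500
  CHF 343500 × 23% = CHF 79005

CHF 79005 > CHF 13180, so the alternative floor tax is the binding amount.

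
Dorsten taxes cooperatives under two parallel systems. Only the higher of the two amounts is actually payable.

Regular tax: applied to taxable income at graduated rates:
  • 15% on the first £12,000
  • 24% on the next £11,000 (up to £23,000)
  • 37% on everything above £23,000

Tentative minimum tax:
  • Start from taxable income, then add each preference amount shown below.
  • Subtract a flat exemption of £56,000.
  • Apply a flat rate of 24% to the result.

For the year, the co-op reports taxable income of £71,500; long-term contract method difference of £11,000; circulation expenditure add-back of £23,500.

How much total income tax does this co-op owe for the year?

£22,385

Regular tax:
  £12,000 × 15% = £1,800
  £11,000 × 24% = £2,640
  £48,500 × 37% = £17,945
  → £22,385

Tentative minimum tax:
  Adjusted income: £71,500 + £11,000 + £23,500 = £106,000
  Less exemption £56,000 → base £50,000
  £50,000 × 24% = £12,000

£22,385 > £12,000, so the regular tax governs.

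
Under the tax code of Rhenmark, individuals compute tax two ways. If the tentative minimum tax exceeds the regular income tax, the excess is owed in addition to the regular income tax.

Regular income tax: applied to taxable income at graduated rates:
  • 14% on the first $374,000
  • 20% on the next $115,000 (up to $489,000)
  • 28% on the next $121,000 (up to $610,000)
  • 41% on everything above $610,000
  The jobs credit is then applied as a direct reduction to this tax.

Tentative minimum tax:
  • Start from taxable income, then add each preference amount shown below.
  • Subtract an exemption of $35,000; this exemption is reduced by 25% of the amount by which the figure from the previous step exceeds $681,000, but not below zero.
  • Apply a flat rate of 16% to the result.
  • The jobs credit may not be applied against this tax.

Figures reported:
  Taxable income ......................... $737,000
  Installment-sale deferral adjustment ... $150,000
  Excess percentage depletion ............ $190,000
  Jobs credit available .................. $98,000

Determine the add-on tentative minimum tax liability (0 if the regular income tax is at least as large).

Tentative minimum tax:
  Adjusted income: $737,000 + $150,000 + $190,000 = $1,077,000
  Exemption: 25% × ($1,077,000 − $681,000) = $99,000 ≥ $35,000, so the exemption is fully phased out
  Base: $1,077,000 − $0 = $1,077,000
  $1,077,000 × 16% = $172,320

Regular income tax:
  $374,000 × 14% = $52,360
  $115,000 × 20% = $23,000
  $121,000 × 28% = $33,880
  $127,000 × 41% = $52,070
  → $161,310
  Less jobs credit $98,000 → $63,310

Excess of tentative minimum tax over regular income tax: $172,320 − $63,310 = $109,010.

$109,010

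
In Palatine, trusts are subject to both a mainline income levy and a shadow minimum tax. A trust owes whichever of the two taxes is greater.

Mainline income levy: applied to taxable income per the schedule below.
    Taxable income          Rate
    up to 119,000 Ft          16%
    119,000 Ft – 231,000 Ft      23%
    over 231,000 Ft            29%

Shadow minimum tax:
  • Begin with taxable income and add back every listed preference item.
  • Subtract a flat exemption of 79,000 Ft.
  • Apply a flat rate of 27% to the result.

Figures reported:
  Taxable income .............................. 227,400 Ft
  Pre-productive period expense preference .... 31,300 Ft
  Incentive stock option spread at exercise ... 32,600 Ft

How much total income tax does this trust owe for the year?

57,321 Ft

Mainline income levy:
  119,000 Ft × 16% = 19,040 Ft
  108,400 Ft × 23% = 24,932 Ft
  → 43,972 Ft

Shadow minimum tax:
  Adjusted income: 227,400 Ft + 31,300 Ft + 32,600 Ft = 291,300 Ft
  Less exemption 79,000 Ft → base 212,300 Ft
  212,300 Ft × 27% = 57,321 Ft

57,321 Ft > 43,972 Ft, so the shadow minimum tax is the binding amount.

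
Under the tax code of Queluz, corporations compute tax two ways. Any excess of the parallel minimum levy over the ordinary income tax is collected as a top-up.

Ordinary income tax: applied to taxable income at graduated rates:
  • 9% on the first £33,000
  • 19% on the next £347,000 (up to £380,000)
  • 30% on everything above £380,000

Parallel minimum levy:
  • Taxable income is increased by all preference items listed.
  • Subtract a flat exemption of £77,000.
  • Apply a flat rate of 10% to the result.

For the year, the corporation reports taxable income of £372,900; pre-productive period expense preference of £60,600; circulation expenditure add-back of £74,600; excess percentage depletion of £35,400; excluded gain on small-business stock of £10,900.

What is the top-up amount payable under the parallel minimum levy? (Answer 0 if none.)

£0

Ordinary income tax:
  £33,000 × 9% = £2,970
  £339,900 × 19% = £64,581
  → £67,551

Parallel minimum levy:
  Adjusted income: £372,900 + £60,600 + £74,600 + £35,400 + £10,900 = £554,400
  Less exemption £77,000 → base £477,400
  £477,400 × 10% = £47,740

£47,740 ≤ £67,551, so no add-on is due.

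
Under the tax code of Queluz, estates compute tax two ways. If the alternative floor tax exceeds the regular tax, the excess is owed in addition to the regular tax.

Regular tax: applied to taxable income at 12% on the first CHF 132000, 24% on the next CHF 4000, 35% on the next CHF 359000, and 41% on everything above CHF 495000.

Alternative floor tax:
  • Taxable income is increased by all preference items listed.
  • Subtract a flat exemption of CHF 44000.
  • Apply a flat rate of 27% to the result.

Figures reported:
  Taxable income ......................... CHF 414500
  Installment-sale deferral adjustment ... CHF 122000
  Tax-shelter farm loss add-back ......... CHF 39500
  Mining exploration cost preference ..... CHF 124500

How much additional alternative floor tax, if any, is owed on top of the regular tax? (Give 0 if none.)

Regular tax:
  CHF 132000 × 12% = CHF 15840
  CHF 4000 × 24% = CHF 960
  CHF 278500 × 35% = CHF 97475
  → CHF 114275

Alternative floor tax:
  Adjusted income: CHF 414500 + CHF 122000 + CHF 39500 + CHF 124500 = CHF 700500
  Less exemption CHF 44000 → base CHF 656500
  CHF 656500 × 27% = CHF 177255

Excess of alternative floor tax over regular tax: CHF 177255 − CHF 114275 = CHF 62980.

CHF 62980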